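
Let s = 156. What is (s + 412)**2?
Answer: 322624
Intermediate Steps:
(s + 412)**2 = (156 + 412)**2 = 568**2 = 322624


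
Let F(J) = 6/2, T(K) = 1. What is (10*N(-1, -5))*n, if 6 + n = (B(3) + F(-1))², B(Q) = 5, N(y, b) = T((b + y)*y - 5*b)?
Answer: 580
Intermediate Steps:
N(y, b) = 1
F(J) = 3 (F(J) = 6*(½) = 3)
n = 58 (n = -6 + (5 + 3)² = -6 + 8² = -6 + 64 = 58)
(10*N(-1, -5))*n = (10*1)*58 = 10*58 = 580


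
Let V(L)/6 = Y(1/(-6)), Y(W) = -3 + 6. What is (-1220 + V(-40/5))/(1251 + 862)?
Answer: -1202/2113 ≈ -0.56886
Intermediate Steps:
Y(W) = 3
V(L) = 18 (V(L) = 6*3 = 18)
(-1220 + V(-40/5))/(1251 + 862) = (-1220 + 18)/(1251 + 862) = -1202/2113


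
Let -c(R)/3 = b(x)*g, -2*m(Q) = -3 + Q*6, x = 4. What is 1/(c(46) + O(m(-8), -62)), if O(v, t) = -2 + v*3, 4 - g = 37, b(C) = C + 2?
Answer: 2/1337 ≈ 0.0014959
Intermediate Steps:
b(C) = 2 + C
m(Q) = 3/2 - 3*Q (m(Q) = -(-3 + Q*6)/2 = -(-3 + 6*Q)/2 = 3/2 - 3*Q)
g = -33 (g = 4 - 1*37 = 4 - 37 = -33)
c(R) = 594 (c(R) = -3*(2 + 4)*(-33) = -18*(-33) = -3*(-198) = 594)
O(v, t) = -2 + 3*v
1/(c(46) + O(m(-8), -62)) = 1/(594 + (-2 + 3*(3/2 - 3*(-8)))) = 1/(594 + (-2 + 3*(3/2 + 24))) = 1/(594 + (-2 + 3*(51/2))) = 1/(594 + (-2 + 153/2)) = 1/(594 + 149/2) = 1/(1337/2) = 2/1337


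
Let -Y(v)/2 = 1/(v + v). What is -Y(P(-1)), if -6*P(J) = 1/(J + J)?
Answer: 12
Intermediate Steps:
P(J) = -1/(12*J) (P(J) = -1/(6*(J + J)) = -1/(2*J)/6 = -1/(12*J))
Y(v) = -1/v (Y(v) = -2/(v + v) = -2*1/(2*v) = -1/v)
-Y(P(-1)) = -(-1)/((-1/12/(-1))) = -(-1)/((-1/12*(-1))) = -(-1)/1/12 = -(-1)*12 = -1*(-12) = 12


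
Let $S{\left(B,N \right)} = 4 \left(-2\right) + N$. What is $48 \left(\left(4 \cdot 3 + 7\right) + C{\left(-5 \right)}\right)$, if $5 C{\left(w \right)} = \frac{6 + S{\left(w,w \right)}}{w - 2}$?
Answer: $\frac{4608}{5} \approx 921.6$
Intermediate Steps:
$S{\left(B,N \right)} = -8 + N$
$C{\left(w \right)} = \frac{1}{5}$ ($C{\left(w \right)} = \frac{\left(6 + \left(-8 + w\right)\right) \frac{1}{w - 2}}{5} = \frac{\left(-2 + w\right) \frac{1}{-2 + w}}{5} = \frac{1}{5} \cdot 1 = \frac{1}{5}$)
$48 \left(\left(4 \cdot 3 + 7\right) + C{\left(-5 \right)}\right) = 48 \left(\left(4 \cdot 3 + 7\right) + \frac{1}{5}\right) = 48 \left(\left(12 + 7\right) + \frac{1}{5}\right) = 48 \left(19 + \frac{1}{5}\right) = 48 \cdot \frac{96}{5} = \frac{4608}{5}$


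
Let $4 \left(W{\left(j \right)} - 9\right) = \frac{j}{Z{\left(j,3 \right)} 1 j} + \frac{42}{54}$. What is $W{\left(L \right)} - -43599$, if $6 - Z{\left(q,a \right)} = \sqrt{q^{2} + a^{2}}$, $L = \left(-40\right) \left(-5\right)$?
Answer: $\frac{62753412781}{1439028} - \frac{\sqrt{40009}}{159892} \approx 43608.0$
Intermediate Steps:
$L = 200$
$Z{\left(q,a \right)} = 6 - \sqrt{a^{2} + q^{2}}$ ($Z{\left(q,a \right)} = 6 - \sqrt{q^{2} + a^{2}} = 6 - \sqrt{a^{2} + q^{2}}$)
$W{\left(j \right)} = \frac{331}{36} + \frac{1}{4 \left(6 - \sqrt{9 + j^{2}}\right)}$ ($W{\left(j \right)} = 9 + \frac{\frac{j}{\left(6 - \sqrt{3^{2} + j^{2}}\right) 1 j} + \frac{42}{54}}{4} = 9 + \frac{\frac{j}{\left(6 - \sqrt{9 + j^{2}}\right) 1 j} + 42 \cdot \frac{1}{54}}{4} = 9 + \frac{\frac{j}{\left(6 - \sqrt{9 + j^{2}}\right) j} + \frac{7}{9}}{4} = 9 + \frac{\frac{j}{j \left(6 - \sqrt{9 + j^{2}}\right)} + \frac{7}{9}}{4} = 9 + \frac{j \frac{1}{j \left(6 - \sqrt{9 + j^{2}}\right)} + \frac{7}{9}}{4} = 9 + \frac{\frac{1}{6 - \sqrt{9 + j^{2}}} + \frac{7}{9}}{4} = 9 + \frac{\frac{7}{9} + \frac{1}{6 - \sqrt{9 + j^{2}}}}{4} = 9 + \left(\frac{7}{36} + \frac{1}{4 \left(6 - \sqrt{9 + j^{2}}\right)}\right) = \frac{331}{36} + \frac{1}{4 \left(6 - \sqrt{9 + j^{2}}\right)}$)
$W{\left(L \right)} - -43599 = \frac{-1995 + 331 \sqrt{9 + 200^{2}}}{36 \left(-6 + \sqrt{9 + 200^{2}}\right)} - -43599 = \frac{-1995 + 331 \sqrt{9 + 40000}}{36 \left(-6 + \sqrt{9 + 40000}\right)} + 43599 = \frac{-1995 + 331 \sqrt{40009}}{36 \left(-6 + \sqrt{40009}\right)} + 43599 = 43599 + \frac{-1995 + 331 \sqrt{40009}}{36 \left(-6 + \sqrt{40009}\right)}$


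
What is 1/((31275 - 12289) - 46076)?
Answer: -1/27090 ≈ -3.6914e-5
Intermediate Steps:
1/((31275 - 12289) - 46076) = 1/(18986 - 46076) = 1/(-27090) = -1/27090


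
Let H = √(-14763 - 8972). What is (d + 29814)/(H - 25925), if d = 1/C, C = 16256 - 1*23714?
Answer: -1152899325035/1002548153376 - 222352811*I*√23735/5012740766880 ≈ -1.15 - 0.0068338*I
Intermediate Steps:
H = I*√23735 (H = √(-23735) = I*√23735 ≈ 154.06*I)
C = -7458 (C = 16256 - 23714 = -7458)
d = -1/7458 (d = 1/(-7458) = -1/7458 ≈ -0.00013408)
(d + 29814)/(H - 25925) = (-1/7458 + 29814)/(I*√23735 - 25925) = 222352811/(7458*(-25925 + I*√23735))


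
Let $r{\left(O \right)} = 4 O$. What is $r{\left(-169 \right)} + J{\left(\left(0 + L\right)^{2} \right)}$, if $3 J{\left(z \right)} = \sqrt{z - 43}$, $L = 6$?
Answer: $-676 + \frac{i \sqrt{7}}{3} \approx -676.0 + 0.88192 i$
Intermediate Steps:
$J{\left(z \right)} = \frac{\sqrt{-43 + z}}{3}$ ($J{\left(z \right)} = \frac{\sqrt{z - 43}}{3} = \frac{\sqrt{-43 + z}}{3}$)
$r{\left(-169 \right)} + J{\left(\left(0 + L\right)^{2} \right)} = 4 \left(-169\right) + \frac{\sqrt{-43 + \left(0 + 6\right)^{2}}}{3} = -676 + \frac{\sqrt{-43 + 6^{2}}}{3} = -676 + \frac{\sqrt{-43 + 36}}{3} = -676 + \frac{\sqrt{-7}}{3} = -676 + \frac{i \sqrt{7}}{3}$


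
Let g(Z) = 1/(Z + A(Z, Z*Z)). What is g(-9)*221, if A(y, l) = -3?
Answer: -221/12 ≈ -18.417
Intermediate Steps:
g(Z) = 1/(-3 + Z) (g(Z) = 1/(Z - 3) = 1/(-3 + Z))
g(-9)*221 = 221/(-3 - 9) = 221/(-12) = -1/12*221 = -221/12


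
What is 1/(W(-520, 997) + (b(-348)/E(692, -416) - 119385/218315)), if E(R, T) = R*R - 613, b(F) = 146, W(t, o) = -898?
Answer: -20881873413/18763335149203 ≈ -0.0011129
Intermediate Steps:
E(R, T) = -613 + R**2 (E(R, T) = R**2 - 613 = -613 + R**2)
1/(W(-520, 997) + (b(-348)/E(692, -416) - 119385/218315)) = 1/(-898 + (146/(-613 + 692**2) - 119385/218315)) = 1/(-898 + (146/(-613 + 478864) - 119385*1/218315)) = 1/(-898 + (146/478251 - 23877/43663)) = 1/(-898 - 11412824329/20881873413) = 1/(-18763335149203/20881873413) = -20881873413/18763335149203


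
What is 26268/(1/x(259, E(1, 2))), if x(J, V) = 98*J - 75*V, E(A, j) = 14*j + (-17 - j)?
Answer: 649003476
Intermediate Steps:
E(A, j) = -17 + 13*j
x(J, V) = -75*V + 98*J
26268/(1/x(259, E(1, 2))) = 26268/(1/(-75*(-17 + 13*2) + 98*259)) = 26268/(1/(-75*(-17 + 26) + 25382)) = 26268/(1/(-75*9 + 25382)) = 26268/(1/(-675 + 25382)) = 26268/(1/24707) = 26268*24707 = 649003476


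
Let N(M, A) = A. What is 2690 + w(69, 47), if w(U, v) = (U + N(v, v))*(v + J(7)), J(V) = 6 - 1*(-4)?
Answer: 9302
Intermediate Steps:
J(V) = 10 (J(V) = 6 + 4 = 10)
w(U, v) = (10 + v)*(U + v) (w(U, v) = (U + v)*(v + 10) = (U + v)*(10 + v) = (10 + v)*(U + v))
2690 + w(69, 47) = 2690 + (47² + 10*69 + 10*47 + 69*47) = 2690 + (2209 + 690 + 470 + 3243) = 2690 + 6612 = 9302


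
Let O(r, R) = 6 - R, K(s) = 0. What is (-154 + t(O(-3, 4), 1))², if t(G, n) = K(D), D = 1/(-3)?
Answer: 23716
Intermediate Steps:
D = -⅓ ≈ -0.33333
t(G, n) = 0
(-154 + t(O(-3, 4), 1))² = (-154 + 0)² = (-154)² = 23716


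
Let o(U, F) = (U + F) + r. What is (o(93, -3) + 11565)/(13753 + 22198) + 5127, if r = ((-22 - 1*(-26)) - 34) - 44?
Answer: 184332358/35951 ≈ 5127.3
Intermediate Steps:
r = -74 (r = ((-22 + 26) - 34) - 44 = (4 - 34) - 44 = -30 - 44 = -74)
o(U, F) = -74 + F + U (o(U, F) = (U + F) - 74 = (F + U) - 74 = -74 + F + U)
(o(93, -3) + 11565)/(13753 + 22198) + 5127 = ((-74 - 3 + 93) + 11565)/(13753 + 22198) + 5127 = (16 + 11565)/35951 + 5127 = 11581*(1/35951) + 5127 = 11581/35951 + 5127 = 184332358/35951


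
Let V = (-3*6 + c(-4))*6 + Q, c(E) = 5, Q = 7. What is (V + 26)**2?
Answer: 2025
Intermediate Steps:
V = -71 (V = (-3*6 + 5)*6 + 7 = (-18 + 5)*6 + 7 = -13*6 + 7 = -78 + 7 = -71)
(V + 26)**2 = (-71 + 26)**2 = (-45)**2 = 2025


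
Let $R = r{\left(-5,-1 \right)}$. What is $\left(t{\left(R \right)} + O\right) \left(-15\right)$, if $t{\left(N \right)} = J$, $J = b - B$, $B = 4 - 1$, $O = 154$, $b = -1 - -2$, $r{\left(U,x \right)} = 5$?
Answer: $-2280$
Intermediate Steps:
$R = 5$
$b = 1$ ($b = -1 + 2 = 1$)
$B = 3$
$J = -2$ ($J = 1 - 3 = -2$)
$t{\left(N \right)} = -2$
$\left(t{\left(R \right)} + O\right) \left(-15\right) = \left(-2 + 154\right) \left(-15\right) = 152 \left(-15\right) = -2280$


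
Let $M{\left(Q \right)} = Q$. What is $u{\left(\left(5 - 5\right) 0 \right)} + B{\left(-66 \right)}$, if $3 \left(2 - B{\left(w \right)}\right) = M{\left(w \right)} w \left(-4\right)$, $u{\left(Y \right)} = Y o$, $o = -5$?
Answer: $5810$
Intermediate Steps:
$u{\left(Y \right)} = - 5 Y$ ($u{\left(Y \right)} = Y \left(-5\right) = - 5 Y$)
$B{\left(w \right)} = 2 + \frac{4 w^{2}}{3}$ ($B{\left(w \right)} = 2 - \frac{w w \left(-4\right)}{3} = 2 - \frac{w^{2} \left(-4\right)}{3} = 2 - \frac{\left(-4\right) w^{2}}{3} = 2 + \frac{4 w^{2}}{3}$)
$u{\left(\left(5 - 5\right) 0 \right)} + B{\left(-66 \right)} = - 5 \left(5 - 5\right) 0 + \left(2 + \frac{4 \left(-66\right)^{2}}{3}\right) = - 5 \cdot 0 \cdot 0 + \left(2 + \frac{4}{3} \cdot 4356\right) = \left(-5\right) 0 + \left(2 + 5808\right) = 0 + 5810 = 5810$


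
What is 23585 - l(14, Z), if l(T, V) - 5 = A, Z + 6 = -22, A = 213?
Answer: 23367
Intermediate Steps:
Z = -28 (Z = -6 - 22 = -28)
l(T, V) = 218 (l(T, V) = 5 + 213 = 218)
23585 - l(14, Z) = 23585 - 1*218 = 23585 - 218 = 23367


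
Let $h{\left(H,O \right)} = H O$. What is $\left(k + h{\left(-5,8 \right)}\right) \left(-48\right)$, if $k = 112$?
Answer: $-3456$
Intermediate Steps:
$\left(k + h{\left(-5,8 \right)}\right) \left(-48\right) = \left(112 - 40\right) \left(-48\right) = 72 \left(-48\right) = -3456$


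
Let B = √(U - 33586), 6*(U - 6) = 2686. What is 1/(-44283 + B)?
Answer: -132849/5883051664 - I*√298191/5883051664 ≈ -2.2582e-5 - 9.2821e-8*I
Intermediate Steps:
U = 1361/3 (U = 6 + (⅙)*2686 = 6 + 1343/3 = 1361/3 ≈ 453.67)
B = I*√298191/3 (B = √(1361/3 - 33586) = √(-99397/3) = I*√298191/3 ≈ 182.02*I)
1/(-44283 + B) = 1/(-44283 + I*√298191/3)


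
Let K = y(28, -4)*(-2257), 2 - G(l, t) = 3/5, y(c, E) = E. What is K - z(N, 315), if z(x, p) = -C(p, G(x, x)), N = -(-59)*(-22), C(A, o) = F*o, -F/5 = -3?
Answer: 9049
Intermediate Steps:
F = 15 (F = -5*(-3) = 15)
G(l, t) = 7/5 (G(l, t) = 2 - 3/5 = 2 - 1*⅗ = 2 - ⅗ = 7/5)
C(A, o) = 15*o
K = 9028 (K = -4*(-2257) = 9028)
N = -1298 (N = -59*22 = -1298)
z(x, p) = -21 (z(x, p) = -15*7/5 = -1*21 = -21)
K - z(N, 315) = 9028 - 1*(-21) = 9028 + 21 = 9049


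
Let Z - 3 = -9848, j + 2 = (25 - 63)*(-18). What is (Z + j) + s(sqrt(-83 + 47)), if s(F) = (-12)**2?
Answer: -9019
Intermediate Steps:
j = 682 (j = -2 + (25 - 63)*(-18) = -2 - 38*(-18) = -2 + 684 = 682)
s(F) = 144
Z = -9845 (Z = 3 - 9848 = -9845)
(Z + j) + s(sqrt(-83 + 47)) = (-9845 + 682) + 144 = -9163 + 144 = -9019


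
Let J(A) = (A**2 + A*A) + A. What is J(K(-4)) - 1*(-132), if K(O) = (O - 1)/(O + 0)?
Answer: 1091/8 ≈ 136.38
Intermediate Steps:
K(O) = (-1 + O)/O
J(A) = A + 2*A**2 (J(A) = (A**2 + A**2) + A = 2*A**2 + A = A + 2*A**2)
J(K(-4)) - 1*(-132) = ((-1 - 4)/(-4))*(1 + 2*((-1 - 4)/(-4))) - 1*(-132) = (-1/4*(-5))*(1 + 2*(-1/4*(-5))) + 132 = 5*(1 + 2*(5/4))/4 + 132 = 5*(1 + 5/2)/4 + 132 = (5/4)*(7/2) + 132 = 35/8 + 132 = 1091/8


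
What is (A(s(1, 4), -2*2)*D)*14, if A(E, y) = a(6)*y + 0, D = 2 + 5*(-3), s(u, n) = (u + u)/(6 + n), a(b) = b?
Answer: 4368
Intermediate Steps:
s(u, n) = 2*u/(6 + n) (s(u, n) = (2*u)/(6 + n) = 2*u/(6 + n))
D = -13 (D = 2 - 15 = -13)
A(E, y) = 6*y (A(E, y) = 6*y + 0 = 6*y)
(A(s(1, 4), -2*2)*D)*14 = ((6*(-2*2))*(-13))*14 = ((6*(-4))*(-13))*14 = -24*(-13)*14 = 312*14 = 4368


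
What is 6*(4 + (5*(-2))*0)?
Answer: 24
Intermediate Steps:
6*(4 + (5*(-2))*0) = 6*(4 - 10*0) = 6*(4 + 0) = 6*4 = 24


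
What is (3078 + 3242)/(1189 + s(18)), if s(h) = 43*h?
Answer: 6320/1963 ≈ 3.2196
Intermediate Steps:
(3078 + 3242)/(1189 + s(18)) = (3078 + 3242)/(1189 + 43*18) = 6320/(1189 + 774) = 6320/1963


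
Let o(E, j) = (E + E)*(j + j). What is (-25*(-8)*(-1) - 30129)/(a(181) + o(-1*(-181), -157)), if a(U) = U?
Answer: 30329/113487 ≈ 0.26725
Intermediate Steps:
o(E, j) = 4*E*j (o(E, j) = (2*E)*(2*j) = 4*E*j)
(-25*(-8)*(-1) - 30129)/(a(181) + o(-1*(-181), -157)) = (-25*(-8)*(-1) - 30129)/(181 + 4*(-1*(-181))*(-157)) = (200*(-1) - 30129)/(181 + 4*181*(-157)) = (-200 - 30129)/(181 - 113668) = -30329/(-113487) = -30329*(-1/113487) = 30329/113487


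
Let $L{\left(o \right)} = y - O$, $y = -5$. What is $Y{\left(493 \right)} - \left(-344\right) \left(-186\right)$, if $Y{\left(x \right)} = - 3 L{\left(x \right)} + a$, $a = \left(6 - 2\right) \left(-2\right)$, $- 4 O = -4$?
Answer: $-63974$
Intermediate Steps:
$O = 1$ ($O = \left(- \frac{1}{4}\right) \left(-4\right) = 1$)
$a = -8$ ($a = 4 \left(-2\right) = -8$)
$L{\left(o \right)} = -6$ ($L{\left(o \right)} = -5 - 1 = -6$)
$Y{\left(x \right)} = 10$ ($Y{\left(x \right)} = \left(-3\right) \left(-6\right) - 8 = 18 - 8 = 10$)
$Y{\left(493 \right)} - \left(-344\right) \left(-186\right) = 10 - \left(-344\right) \left(-186\right) = 10 - 63984 = -63974$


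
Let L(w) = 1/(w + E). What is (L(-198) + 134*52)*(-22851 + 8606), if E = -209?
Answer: -99259125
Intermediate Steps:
L(w) = 1/(-209 + w) (L(w) = 1/(w - 209) = 1/(-209 + w))
(L(-198) + 134*52)*(-22851 + 8606) = (1/(-209 - 198) + 134*52)*(-22851 + 8606) = (1/(-407) + 6968)*(-14245) = (-1/407 + 6968)*(-14245) = (2835975/407)*(-14245) = -99259125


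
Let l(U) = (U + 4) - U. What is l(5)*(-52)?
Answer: -208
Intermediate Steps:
l(U) = 4 (l(U) = (4 + U) - U = 4)
l(5)*(-52) = 4*(-52) = -208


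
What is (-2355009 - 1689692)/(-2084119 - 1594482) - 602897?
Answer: -2217813462396/3678601 ≈ -6.0290e+5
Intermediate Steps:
(-2355009 - 1689692)/(-2084119 - 1594482) - 602897 = -4044701/(-3678601) - 602897 = -4044701*(-1/3678601) - 602897 = 4044701/3678601 - 602897 = -2217813462396/3678601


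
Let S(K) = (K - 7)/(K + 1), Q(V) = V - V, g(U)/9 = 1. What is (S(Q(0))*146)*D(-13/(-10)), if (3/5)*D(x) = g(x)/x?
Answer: -153300/13 ≈ -11792.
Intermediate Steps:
g(U) = 9 (g(U) = 9*1 = 9)
D(x) = 15/x (D(x) = 5*(9/x)/3 = 15/x)
Q(V) = 0
S(K) = (-7 + K)/(1 + K)
(S(Q(0))*146)*D(-13/(-10)) = (((-7 + 0)/(1 + 0))*146)*(15/((-13/(-10)))) = ((-7/1)*146)*(15/((-13*(-1/10)))) = ((1*(-7))*146)*(15/(13/10)) = (-7*146)*(15*(10/13)) = -1022*150/13 = -153300/13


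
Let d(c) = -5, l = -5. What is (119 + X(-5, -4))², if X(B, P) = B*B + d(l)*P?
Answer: 26896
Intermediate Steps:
X(B, P) = B² - 5*P (X(B, P) = B*B - 5*P = B² - 5*P)
(119 + X(-5, -4))² = (119 + ((-5)² - 5*(-4)))² = (119 + (25 + 20))² = (119 + 45)² = 164² = 26896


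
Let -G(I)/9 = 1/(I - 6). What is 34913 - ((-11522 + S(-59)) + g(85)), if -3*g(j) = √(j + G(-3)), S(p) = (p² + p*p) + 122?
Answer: 39351 + √86/3 ≈ 39354.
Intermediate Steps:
S(p) = 122 + 2*p² (S(p) = (p² + p²) + 122 = 2*p² + 122 = 122 + 2*p²)
G(I) = -9/(-6 + I) (G(I) = -9/(I - 6) = -9/(-6 + I))
g(j) = -√(1 + j)/3 (g(j) = -√(j - 9/(-6 - 3))/3 = -√(j - 9/(-9))/3 = -√(j - 9*(-⅑))/3 = -√(j + 1)/3 = -√(1 + j)/3)
34913 - ((-11522 + S(-59)) + g(85)) = 34913 - ((-11522 + (122 + 2*(-59)²)) - √(1 + 85)/3) = 34913 - ((-11522 + (122 + 2*3481)) - √86/3) = 34913 - ((-11522 + (122 + 6962)) - √86/3) = 34913 - ((-11522 + 7084) - √86/3) = 34913 - (-4438 - √86/3) = 34913 + (4438 + √86/3) = 39351 + √86/3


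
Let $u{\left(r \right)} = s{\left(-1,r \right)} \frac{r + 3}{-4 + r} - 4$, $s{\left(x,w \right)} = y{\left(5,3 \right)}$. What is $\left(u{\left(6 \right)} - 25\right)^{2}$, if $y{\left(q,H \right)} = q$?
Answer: $\frac{169}{4} \approx 42.25$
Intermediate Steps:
$s{\left(x,w \right)} = 5$
$u{\left(r \right)} = -4 + \frac{5 \left(3 + r\right)}{-4 + r}$ ($u{\left(r \right)} = 5 \frac{r + 3}{-4 + r} - 4 = 5 \frac{3 + r}{-4 + r} - 4 = \frac{5 \left(3 + r\right)}{-4 + r} - 4 = -4 + \frac{5 \left(3 + r\right)}{-4 + r}$)
$\left(u{\left(6 \right)} - 25\right)^{2} = \left(\frac{31 + 6}{-4 + 6} - 25\right)^{2} = \left(\frac{1}{2} \cdot 37 - 25\right)^{2} = \left(\frac{37}{2} - 25\right)^{2} = \left(- \frac{13}{2}\right)^{2} = \frac{169}{4}$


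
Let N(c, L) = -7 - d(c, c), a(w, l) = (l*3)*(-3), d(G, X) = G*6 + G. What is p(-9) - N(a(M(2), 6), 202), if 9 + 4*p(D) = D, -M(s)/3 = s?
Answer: -751/2 ≈ -375.50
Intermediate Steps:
M(s) = -3*s
d(G, X) = 7*G (d(G, X) = 6*G + G = 7*G)
a(w, l) = -9*l (a(w, l) = (3*l)*(-3) = -9*l)
N(c, L) = -7 - 7*c
p(D) = -9/4 + D/4
p(-9) - N(a(M(2), 6), 202) = (-9/4 + (¼)*(-9)) - (-7 - (-63)*6) = (-9/4 - 9/4) - (-7 - 7*(-54)) = -9/2 - (-7 + 378) = -9/2 - 1*371 = -9/2 - 371 = -751/2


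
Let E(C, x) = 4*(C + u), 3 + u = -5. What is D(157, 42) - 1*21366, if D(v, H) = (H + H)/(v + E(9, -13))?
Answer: -491406/23 ≈ -21365.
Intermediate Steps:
u = -8 (u = -3 - 5 = -8)
E(C, x) = -32 + 4*C (E(C, x) = 4*(C - 8) = 4*(-8 + C) = -32 + 4*C)
D(v, H) = 2*H/(4 + v) (D(v, H) = (H + H)/(v + (-32 + 4*9)) = (2*H)/(v + (-32 + 36)) = (2*H)/(v + 4) = (2*H)/(4 + v) = 2*H/(4 + v))
D(157, 42) - 1*21366 = 2*42/(4 + 157) - 1*21366 = 2*42/161 - 21366 = 2*42*(1/161) - 21366 = 12/23 - 21366 = -491406/23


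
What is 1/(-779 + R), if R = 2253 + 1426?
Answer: 1/2900 ≈ 0.00034483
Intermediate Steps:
R = 3679
1/(-779 + R) = 1/(-779 + 3679) = 1/2900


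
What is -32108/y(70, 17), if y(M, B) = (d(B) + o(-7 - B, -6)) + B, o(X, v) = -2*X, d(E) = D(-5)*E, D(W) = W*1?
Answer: 8027/5 ≈ 1605.4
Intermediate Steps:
D(W) = W
d(E) = -5*E
y(M, B) = 14 - 2*B (y(M, B) = (-5*B - 2*(-7 - B)) + B = (-5*B + (14 + 2*B)) + B = (14 - 3*B) + B = 14 - 2*B)
-32108/y(70, 17) = -32108/(14 - 2*17) = -32108/(14 - 34) = -32108/(-20) = -32108*(-1/20) = 8027/5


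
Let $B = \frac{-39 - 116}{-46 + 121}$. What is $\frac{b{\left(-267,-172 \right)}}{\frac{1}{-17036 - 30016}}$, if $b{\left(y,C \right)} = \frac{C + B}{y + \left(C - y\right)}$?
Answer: $- \frac{10237731}{215} \approx -47617.0$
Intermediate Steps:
$B = - \frac{31}{15}$ ($B = - \frac{155}{75} = \left(-155\right) \frac{1}{75} = - \frac{31}{15} \approx -2.0667$)
$b{\left(y,C \right)} = \frac{- \frac{31}{15} + C}{C}$ ($b{\left(y,C \right)} = \frac{C - \frac{31}{15}}{y + \left(C - y\right)} = \frac{- \frac{31}{15} + C}{C}$)
$\frac{b{\left(-267,-172 \right)}}{\frac{1}{-17036 - 30016}} = \frac{\frac{1}{-172} \left(- \frac{31}{15} - 172\right)}{\frac{1}{-17036 - 30016}} = \frac{\left(- \frac{1}{172}\right) \left(- \frac{2611}{15}\right)}{\frac{1}{-47052}} = \frac{2611}{2580 \left(- \frac{1}{47052}\right)} = \frac{2611}{2580} \left(-47052\right) = - \frac{10237731}{215}$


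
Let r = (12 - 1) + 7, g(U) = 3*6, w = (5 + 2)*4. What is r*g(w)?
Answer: 324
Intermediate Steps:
w = 28 (w = 7*4 = 28)
g(U) = 18
r = 18 (r = 11 + 7 = 18)
r*g(w) = 18*18 = 324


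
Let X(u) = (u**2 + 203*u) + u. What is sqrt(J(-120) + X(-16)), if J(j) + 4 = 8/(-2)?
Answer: 2*I*sqrt(754) ≈ 54.918*I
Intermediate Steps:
X(u) = u**2 + 204*u
J(j) = -8 (J(j) = -4 + 8/(-2) = -4 - 1/2*8 = -4 - 4 = -8)
sqrt(J(-120) + X(-16)) = sqrt(-8 - 16*(204 - 16)) = sqrt(-8 - 16*188) = sqrt(-8 - 3008) = sqrt(-3016) = 2*I*sqrt(754)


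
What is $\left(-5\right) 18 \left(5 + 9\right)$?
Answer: $-1260$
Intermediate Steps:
$\left(-5\right) 18 \left(5 + 9\right) = \left(-90\right) 14 = -1260$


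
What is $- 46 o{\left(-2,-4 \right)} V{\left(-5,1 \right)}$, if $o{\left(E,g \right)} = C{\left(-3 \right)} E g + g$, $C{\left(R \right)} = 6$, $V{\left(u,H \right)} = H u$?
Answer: $10120$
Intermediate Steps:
$o{\left(E,g \right)} = g + 6 E g$ ($o{\left(E,g \right)} = 6 E g + g = g + 6 E g$)
$- 46 o{\left(-2,-4 \right)} V{\left(-5,1 \right)} = - 46 \left(- 4 \left(1 + 6 \left(-2\right)\right)\right) 1 \left(-5\right) = - 46 \left(- 4 \left(1 - 12\right)\right) \left(-5\right) = - 46 \left(\left(-4\right) \left(-11\right)\right) \left(-5\right) = \left(-46\right) 44 \left(-5\right) = \left(-2024\right) \left(-5\right) = 10120$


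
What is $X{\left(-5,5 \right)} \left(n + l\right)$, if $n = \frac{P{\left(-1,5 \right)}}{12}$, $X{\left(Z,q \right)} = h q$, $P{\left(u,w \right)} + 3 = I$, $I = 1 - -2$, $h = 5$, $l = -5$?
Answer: $-125$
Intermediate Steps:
$I = 3$ ($I = 1 + 2 = 3$)
$P{\left(u,w \right)} = 0$ ($P{\left(u,w \right)} = -3 + 3 = 0$)
$X{\left(Z,q \right)} = 5 q$
$n = 0$ ($n = \frac{0}{12} = 0 \cdot \frac{1}{12} = 0$)
$X{\left(-5,5 \right)} \left(n + l\right) = 5 \cdot 5 \left(0 - 5\right) = 25 \left(-5\right) = -125$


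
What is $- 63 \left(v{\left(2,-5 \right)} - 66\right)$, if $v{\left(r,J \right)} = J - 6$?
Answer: $4851$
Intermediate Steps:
$v{\left(r,J \right)} = -6 + J$
$- 63 \left(v{\left(2,-5 \right)} - 66\right) = - 63 \left(\left(-6 - 5\right) - 66\right) = - 63 \left(-11 - 66\right) = \left(-63\right) \left(-77\right) = 4851$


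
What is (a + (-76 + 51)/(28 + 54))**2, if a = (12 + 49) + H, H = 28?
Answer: 52896529/6724 ≈ 7866.8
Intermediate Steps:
a = 89 (a = (12 + 49) + 28 = 61 + 28 = 89)
(a + (-76 + 51)/(28 + 54))**2 = (89 + (-76 + 51)/(28 + 54))**2 = (89 - 25/82)**2 = (7273/82)**2 = 52896529/6724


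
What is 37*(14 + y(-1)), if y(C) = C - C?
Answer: 518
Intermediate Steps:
y(C) = 0
37*(14 + y(-1)) = 37*(14 + 0) = 37*14 = 518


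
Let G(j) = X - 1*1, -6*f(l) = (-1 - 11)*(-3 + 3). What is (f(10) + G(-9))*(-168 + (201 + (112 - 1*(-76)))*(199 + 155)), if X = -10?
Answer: -1512918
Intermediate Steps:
f(l) = 0 (f(l) = -(-1 - 11)*(-3 + 3)/6 = -(-2)*0 = -1/6*0 = 0)
G(j) = -11 (G(j) = -10 - 1*1 = -10 - 1 = -11)
(f(10) + G(-9))*(-168 + (201 + (112 - 1*(-76)))*(199 + 155)) = (0 - 11)*(-168 + (201 + (112 - 1*(-76)))*(199 + 155)) = -11*(-168 + (201 + (112 + 76))*354) = -11*(-168 + (201 + 188)*354) = -11*(-168 + 389*354) = -11*(-168 + 137706) = -11*137538 = -1512918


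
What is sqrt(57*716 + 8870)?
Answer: sqrt(49682) ≈ 222.89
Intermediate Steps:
sqrt(57*716 + 8870) = sqrt(40812 + 8870) = sqrt(49682)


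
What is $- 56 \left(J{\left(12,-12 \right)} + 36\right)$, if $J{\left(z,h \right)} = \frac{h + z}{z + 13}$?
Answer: $-2016$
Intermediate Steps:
$J{\left(z,h \right)} = \frac{h + z}{13 + z}$
$- 56 \left(J{\left(12,-12 \right)} + 36\right) = - 56 \left(\frac{-12 + 12}{13 + 12} + 36\right) = - 56 \left(\frac{1}{25} \cdot 0 + 36\right) = - 56 \left(0 + 36\right) = \left(-56\right) 36 = -2016$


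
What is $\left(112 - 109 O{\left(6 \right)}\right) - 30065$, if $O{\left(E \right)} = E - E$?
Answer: $-29953$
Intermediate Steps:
$O{\left(E \right)} = 0$
$\left(112 - 109 O{\left(6 \right)}\right) - 30065 = \left(112 - 0\right) - 30065 = \left(112 + 0\right) - 30065 = 112 - 30065 = -29953$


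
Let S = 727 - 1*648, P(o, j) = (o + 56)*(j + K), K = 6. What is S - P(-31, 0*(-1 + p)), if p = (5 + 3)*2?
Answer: -71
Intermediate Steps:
p = 16 (p = 8*2 = 16)
P(o, j) = (6 + j)*(56 + o) (P(o, j) = (o + 56)*(j + 6) = (56 + o)*(6 + j) = (6 + j)*(56 + o))
S = 79 (S = 727 - 648 = 79)
S - P(-31, 0*(-1 + p)) = 79 - (336 + 6*(-31) + 56*(0*(-1 + 16)) + (0*(-1 + 16))*(-31)) = 79 - (336 - 186 + 56*(0*15) + (0*15)*(-31)) = 79 - (336 - 186 + 56*0 + 0*(-31)) = 79 - (336 - 186 + 0 + 0) = 79 - 1*150 = 79 - 150 = -71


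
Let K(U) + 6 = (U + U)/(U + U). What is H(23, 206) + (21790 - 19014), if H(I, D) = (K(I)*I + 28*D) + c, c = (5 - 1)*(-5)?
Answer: 8409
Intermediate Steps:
c = -20 (c = 4*(-5) = -20)
K(U) = -5 (K(U) = -6 + (U + U)/(U + U) = -6 + (2*U)/((2*U)) = -6 + (2*U)*(1/(2*U)) = -6 + 1 = -5)
H(I, D) = -20 - 5*I + 28*D (H(I, D) = (-5*I + 28*D) - 20 = -20 - 5*I + 28*D)
H(23, 206) + (21790 - 19014) = (-20 - 5*23 + 28*206) + (21790 - 19014) = (-20 - 115 + 5768) + 2776 = 5633 + 2776 = 8409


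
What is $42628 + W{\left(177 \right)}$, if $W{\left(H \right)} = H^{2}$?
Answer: $73957$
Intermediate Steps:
$42628 + W{\left(177 \right)} = 42628 + 177^{2} = 42628 + 31329 = 73957$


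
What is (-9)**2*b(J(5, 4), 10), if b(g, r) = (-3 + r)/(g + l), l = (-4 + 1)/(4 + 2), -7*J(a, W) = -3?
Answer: -7938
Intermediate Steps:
J(a, W) = 3/7 (J(a, W) = -1/7*(-3) = 3/7)
l = -1/2 (l = -3/6 = -3*1/6 = -1/2 ≈ -0.50000)
b(g, r) = (-3 + r)/(-1/2 + g) (b(g, r) = (-3 + r)/(g - 1/2) = (-3 + r)/(-1/2 + g))
(-9)**2*b(J(5, 4), 10) = (-9)**2*(2*(-3 + 10)/(-1 + 2*(3/7))) = 81*(2*7/(-1 + 6/7)) = 81*(2*7/(-1/7)) = 81*(2*(-7)*7) = 81*(-98) = -7938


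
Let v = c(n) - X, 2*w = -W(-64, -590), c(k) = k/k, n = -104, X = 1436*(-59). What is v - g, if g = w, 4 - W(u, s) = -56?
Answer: 84755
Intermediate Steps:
X = -84724
W(u, s) = 60 (W(u, s) = 4 - 1*(-56) = 4 + 56 = 60)
c(k) = 1
w = -30 (w = (-1*60)/2 = (½)*(-60) = -30)
g = -30
v = 84725 (v = 1 - 1*(-84724) = 1 + 84724 = 84725)
v - g = 84725 - 1*(-30) = 84725 + 30 = 84755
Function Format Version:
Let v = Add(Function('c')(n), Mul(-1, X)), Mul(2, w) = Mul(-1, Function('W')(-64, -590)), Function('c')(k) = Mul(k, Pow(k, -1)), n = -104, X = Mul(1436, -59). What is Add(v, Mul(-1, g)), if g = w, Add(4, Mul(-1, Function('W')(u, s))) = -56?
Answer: 84755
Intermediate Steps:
X = -84724
Function('W')(u, s) = 60 (Function('W')(u, s) = Add(4, Mul(-1, -56)) = Add(4, 56) = 60)
Function('c')(k) = 1
w = -30 (w = Mul(Rational(1, 2), Mul(-1, 60)) = Mul(Rational(1, 2), -60) = -30)
g = -30
v = 84725 (v = Add(1, Mul(-1, -84724)) = Add(1, 84724) = 84725)
Add(v, Mul(-1, g)) = Add(84725, Mul(-1, -30)) = Add(84725, 30) = 84755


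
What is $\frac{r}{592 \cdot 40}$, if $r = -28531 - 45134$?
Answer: $- \frac{14733}{4736} \approx -3.1109$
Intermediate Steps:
$r = -73665$
$\frac{r}{592 \cdot 40} = - \frac{73665}{592 \cdot 40} = - \frac{73665}{23680} = \left(-73665\right) \frac{1}{23680} = - \frac{14733}{4736}$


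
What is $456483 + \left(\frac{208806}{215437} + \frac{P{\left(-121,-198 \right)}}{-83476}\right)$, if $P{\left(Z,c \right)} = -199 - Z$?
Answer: $\frac{4104662550574269}{8991909506} \approx 4.5648 \cdot 10^{5}$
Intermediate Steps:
$456483 + \left(\frac{208806}{215437} + \frac{P{\left(-121,-198 \right)}}{-83476}\right) = 456483 + \left(\frac{208806}{215437} + \frac{-199 - -121}{-83476}\right) = 456483 + \left(208806 \cdot \frac{1}{215437} + \left(-199 + 121\right) \left(- \frac{1}{83476}\right)\right) = 456483 + \left(\frac{208806}{215437} - - \frac{39}{41738}\right) = 456483 + \left(\frac{208806}{215437} + \frac{39}{41738}\right) = 456483 + \frac{8723546871}{8991909506} = \frac{4104662550574269}{8991909506}$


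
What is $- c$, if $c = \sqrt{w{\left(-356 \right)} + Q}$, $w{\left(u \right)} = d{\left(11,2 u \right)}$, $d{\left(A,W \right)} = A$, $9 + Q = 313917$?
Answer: $- \sqrt{313919} \approx -560.29$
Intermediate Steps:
$Q = 313908$ ($Q = -9 + 313917 = 313908$)
$w{\left(u \right)} = 11$
$c = \sqrt{313919}$ ($c = \sqrt{11 + 313908} = \sqrt{313919} \approx 560.29$)
$- c = - \sqrt{313919}$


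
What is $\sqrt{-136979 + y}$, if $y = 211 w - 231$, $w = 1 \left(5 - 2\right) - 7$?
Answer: $i \sqrt{138054} \approx 371.56 i$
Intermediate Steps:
$w = -4$ ($w = 1 \cdot 3 - 7 = 3 - 7 = -4$)
$y = -1075$ ($y = 211 \left(-4\right) - 231 = -844 - 231 = -1075$)
$\sqrt{-136979 + y} = \sqrt{-136979 - 1075} = \sqrt{-138054} = i \sqrt{138054}$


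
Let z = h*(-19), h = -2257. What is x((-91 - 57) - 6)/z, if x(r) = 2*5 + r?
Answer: -144/42883 ≈ -0.0033580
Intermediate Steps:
x(r) = 10 + r
z = 42883 (z = -2257*(-19) = 42883)
x((-91 - 57) - 6)/z = (10 + ((-91 - 57) - 6))/42883 = (10 + (-148 - 6))*(1/42883) = (10 - 154)*(1/42883) = -144*1/42883 = -144/42883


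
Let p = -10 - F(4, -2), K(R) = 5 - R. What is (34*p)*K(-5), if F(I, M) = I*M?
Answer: -680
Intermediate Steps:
p = -2 (p = -10 - 4*(-2) = -10 - 1*(-8) = -10 + 8 = -2)
(34*p)*K(-5) = (34*(-2))*(5 - 1*(-5)) = -68*(5 + 5) = -68*10 = -680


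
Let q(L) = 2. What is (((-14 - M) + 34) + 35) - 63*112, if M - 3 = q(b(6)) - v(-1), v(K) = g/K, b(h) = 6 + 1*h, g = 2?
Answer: -7008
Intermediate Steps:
b(h) = 6 + h
v(K) = 2/K
M = 7 (M = 3 + (2 - 2/(-1)) = 3 + (2 - 2*(-1)) = 3 + (2 - 1*(-2)) = 3 + (2 + 2) = 3 + 4 = 7)
(((-14 - M) + 34) + 35) - 63*112 = (((-14 - 1*7) + 34) + 35) - 63*112 = (((-14 - 7) + 34) + 35) - 7056 = ((-21 + 34) + 35) - 7056 = (13 + 35) - 7056 = 48 - 7056 = -7008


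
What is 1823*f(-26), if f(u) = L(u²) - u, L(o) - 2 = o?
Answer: 1283392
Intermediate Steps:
L(o) = 2 + o
f(u) = 2 + u² - u (f(u) = (2 + u²) - u = 2 + u² - u)
1823*f(-26) = 1823*(2 + (-26)² - 1*(-26)) = 1823*(2 + 676 + 26) = 1823*704 = 1283392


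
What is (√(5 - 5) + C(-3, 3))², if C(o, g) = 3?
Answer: 9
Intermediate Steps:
(√(5 - 5) + C(-3, 3))² = (√(5 - 5) + 3)² = (√0 + 3)² = (0 + 3)² = 3² = 9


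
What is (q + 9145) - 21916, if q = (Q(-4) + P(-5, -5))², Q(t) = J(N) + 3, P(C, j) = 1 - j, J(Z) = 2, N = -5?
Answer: -12650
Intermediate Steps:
Q(t) = 5 (Q(t) = 2 + 3 = 5)
q = 121 (q = (5 + (1 - 1*(-5)))² = (5 + (1 + 5))² = (5 + 6)² = 11² = 121)
(q + 9145) - 21916 = (121 + 9145) - 21916 = 9266 - 21916 = -12650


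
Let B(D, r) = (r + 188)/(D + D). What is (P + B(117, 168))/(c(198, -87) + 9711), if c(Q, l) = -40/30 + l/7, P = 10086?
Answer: 4130840/3971019 ≈ 1.0402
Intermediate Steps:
B(D, r) = (188 + r)/(2*D) (B(D, r) = (188 + r)/((2*D)) = (188 + r)*(1/(2*D)) = (188 + r)/(2*D))
c(Q, l) = -4/3 + l/7 (c(Q, l) = -40*1/30 + l*(⅐) = -4/3 + l/7)
(P + B(117, 168))/(c(198, -87) + 9711) = (10086 + (½)*(188 + 168)/117)/((-4/3 + (⅐)*(-87)) + 9711) = (10086 + (½)*(1/117)*356)/((-4/3 - 87/7) + 9711) = (10086 + 178/117)/(-289/21 + 9711) = 1180240/(117*(203642/21)) = (1180240/117)*(21/203642) = 4130840/3971019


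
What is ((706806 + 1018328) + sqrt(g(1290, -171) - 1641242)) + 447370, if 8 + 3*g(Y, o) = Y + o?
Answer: 2172504 + I*sqrt(14767845)/3 ≈ 2.1725e+6 + 1281.0*I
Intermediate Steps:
g(Y, o) = -8/3 + Y/3 + o/3 (g(Y, o) = -8/3 + (Y + o)/3 = -8/3 + (Y/3 + o/3) = -8/3 + Y/3 + o/3)
((706806 + 1018328) + sqrt(g(1290, -171) - 1641242)) + 447370 = ((706806 + 1018328) + sqrt((-8/3 + (1/3)*1290 + (1/3)*(-171)) - 1641242)) + 447370 = (1725134 + sqrt((-8/3 + 430 - 57) - 1641242)) + 447370 = (1725134 + sqrt(1111/3 - 1641242)) + 447370 = (1725134 + sqrt(-4922615/3)) + 447370 = (1725134 + I*sqrt(14767845)/3) + 447370 = 2172504 + I*sqrt(14767845)/3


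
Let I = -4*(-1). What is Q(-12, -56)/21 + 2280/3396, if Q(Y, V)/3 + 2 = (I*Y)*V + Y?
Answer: 108296/283 ≈ 382.67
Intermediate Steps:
I = 4
Q(Y, V) = -6 + 3*Y + 12*V*Y (Q(Y, V) = -6 + 3*((4*Y)*V + Y) = -6 + 3*(4*V*Y + Y) = -6 + 3*(Y + 4*V*Y) = -6 + (3*Y + 12*V*Y) = -6 + 3*Y + 12*V*Y)
Q(-12, -56)/21 + 2280/3396 = (-6 + 3*(-12) + 12*(-56)*(-12))/21 + 2280/3396 = (-6 - 36 + 8064)*(1/21) + 2280*(1/3396) = 8022*(1/21) + 190/283 = 382 + 190/283 = 108296/283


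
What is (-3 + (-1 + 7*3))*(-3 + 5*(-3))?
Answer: -306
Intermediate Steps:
(-3 + (-1 + 7*3))*(-3 + 5*(-3)) = (-3 + (-1 + 21))*(-3 - 15) = (-3 + 20)*(-18) = 17*(-18) = -306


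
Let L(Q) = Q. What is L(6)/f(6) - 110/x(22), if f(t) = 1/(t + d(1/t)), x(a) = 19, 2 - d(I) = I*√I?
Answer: 802/19 - √6/6 ≈ 41.802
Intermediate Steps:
d(I) = 2 - I^(3/2) (d(I) = 2 - I*√I = 2 - I^(3/2))
f(t) = 1/(2 + t - (1/t)^(3/2)) (f(t) = 1/(t + (2 - (1/t)^(3/2))) = 1/(2 + t - (1/t)^(3/2)))
L(6)/f(6) - 110/x(22) = 6/(1/(2 + 6 - (1/6)^(3/2))) - 110/19 = 6/(1/(2 + 6 - (⅙)^(3/2))) - 110*1/19 = 6/(1/(2 + 6 - √6/36)) - 110/19 = 6/(1/(8 - √6/36)) - 110/19 = 6*(8 - √6/36) - 110/19 = (48 - √6/6) - 110/19 = 802/19 - √6/6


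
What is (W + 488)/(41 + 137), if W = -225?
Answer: 263/178 ≈ 1.4775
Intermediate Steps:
(W + 488)/(41 + 137) = (-225 + 488)/(41 + 137) = 263/178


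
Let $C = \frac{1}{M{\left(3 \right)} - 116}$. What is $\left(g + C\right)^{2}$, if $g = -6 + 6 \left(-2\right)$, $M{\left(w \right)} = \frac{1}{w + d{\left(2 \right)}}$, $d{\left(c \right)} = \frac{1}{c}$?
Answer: $\frac{212780569}{656100} \approx 324.31$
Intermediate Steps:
$M{\left(w \right)} = \frac{1}{\frac{1}{2} + w}$ ($M{\left(w \right)} = \frac{1}{w + \frac{1}{2}} = \frac{1}{\frac{1}{2} + w}$)
$g = -18$ ($g = -6 - 12 = -18$)
$C = - \frac{7}{810}$ ($C = \frac{1}{\frac{2}{1 + 2 \cdot 3} - 116} = \frac{1}{\frac{2}{1 + 6} - 116} = \frac{1}{\frac{2}{7} - 116} = \frac{1}{- \frac{810}{7}} = - \frac{7}{810} \approx -0.008642$)
$\left(g + C\right)^{2} = \left(-18 - \frac{7}{810}\right)^{2} = \left(- \frac{14587}{810}\right)^{2} = \frac{212780569}{656100}$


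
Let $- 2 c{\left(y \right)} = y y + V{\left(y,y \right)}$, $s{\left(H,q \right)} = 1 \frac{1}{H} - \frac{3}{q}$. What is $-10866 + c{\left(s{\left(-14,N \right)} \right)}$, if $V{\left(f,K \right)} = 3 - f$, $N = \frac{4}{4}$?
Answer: $- \frac{4262511}{392} \approx -10874.0$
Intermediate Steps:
$N = 1$ ($N = 4 \cdot \frac{1}{4} = 1$)
$s{\left(H,q \right)} = \frac{1}{H} - \frac{3}{q}$
$c{\left(y \right)} = - \frac{3}{2} + \frac{y}{2} - \frac{y^{2}}{2}$ ($c{\left(y \right)} = - \frac{y y - \left(-3 + y\right)}{2} = - \frac{y^{2} - \left(-3 + y\right)}{2} = - \frac{3 + y^{2} - y}{2} = - \frac{3}{2} + \frac{y}{2} - \frac{y^{2}}{2}$)
$-10866 + c{\left(s{\left(-14,N \right)} \right)} = -10866 - \left(\frac{3}{2} + \frac{\left(\frac{1}{-14} - \frac{3}{1}\right)^{2}}{2} - \frac{\frac{1}{-14} - \frac{3}{1}}{2}\right) = -10866 - \left(\frac{3}{2} + \frac{\left(- \frac{1}{14} - 3\right)^{2}}{2} - \frac{- \frac{1}{14} - 3}{2}\right) = -10866 - \left(\frac{85}{28} + \frac{1849}{392}\right) = -10866 - \frac{3039}{392} = - \frac{4262511}{392}$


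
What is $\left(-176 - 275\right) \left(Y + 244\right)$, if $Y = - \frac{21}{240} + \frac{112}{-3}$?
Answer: $- \frac{22360129}{240} \approx -93167.0$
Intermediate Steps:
$Y = - \frac{8981}{240}$ ($Y = \left(-21\right) \frac{1}{240} + 112 \left(- \frac{1}{3}\right) = - \frac{7}{80} - \frac{112}{3} = - \frac{8981}{240} \approx -37.421$)
$\left(-176 - 275\right) \left(Y + 244\right) = \left(-176 - 275\right) \left(- \frac{8981}{240} + 244\right) = \left(-451\right) \frac{49579}{240} = - \frac{22360129}{240}$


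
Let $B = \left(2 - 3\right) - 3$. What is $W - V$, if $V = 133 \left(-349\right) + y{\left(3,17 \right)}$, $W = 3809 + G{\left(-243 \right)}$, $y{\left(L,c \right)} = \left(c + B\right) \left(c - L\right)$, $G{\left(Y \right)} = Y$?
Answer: $49801$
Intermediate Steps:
$B = -4$ ($B = -1 - 3 = -4$)
$y{\left(L,c \right)} = \left(-4 + c\right) \left(c - L\right)$ ($y{\left(L,c \right)} = \left(c - 4\right) \left(c - L\right) = \left(-4 + c\right) \left(c - L\right)$)
$W = 3566$ ($W = 3809 - 243 = 3566$)
$V = -46235$ ($V = 133 \left(-349\right) + \left(17^{2} - 68 + 4 \cdot 3 - 3 \cdot 17\right) = -46417 + \left(289 - 68 + 12 - 51\right) = -46417 + 182 = -46235$)
$W - V = 3566 - -46235 = 3566 + 46235 = 49801$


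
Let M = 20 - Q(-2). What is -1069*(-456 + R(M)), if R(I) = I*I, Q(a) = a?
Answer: -29932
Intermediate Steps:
M = 22 (M = 20 - 1*(-2) = 20 + 2 = 22)
R(I) = I²
-1069*(-456 + R(M)) = -1069*(-456 + 22²) = -1069*(-456 + 484) = -1069*28 = -29932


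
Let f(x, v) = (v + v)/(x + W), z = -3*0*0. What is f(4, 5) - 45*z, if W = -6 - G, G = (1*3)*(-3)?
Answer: 10/7 ≈ 1.4286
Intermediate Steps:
G = -9 (G = 3*(-3) = -9)
z = 0 (z = 0*0 = 0)
W = 3 (W = -6 - 1*(-9) = -6 + 9 = 3)
f(x, v) = 2*v/(3 + x) (f(x, v) = (v + v)/(x + 3) = (2*v)/(3 + x) = 2*v/(3 + x))
f(4, 5) - 45*z = 2*5/(3 + 4) - 45*0 = 2*5/7 + 0 = 2*5*(1/7) + 0 = 10/7 + 0 = 10/7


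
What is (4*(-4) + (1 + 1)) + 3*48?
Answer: 130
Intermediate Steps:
(4*(-4) + (1 + 1)) + 3*48 = (-16 + 2) + 144 = -14 + 144 = 130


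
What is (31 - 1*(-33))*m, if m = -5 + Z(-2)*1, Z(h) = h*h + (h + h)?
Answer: -320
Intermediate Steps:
Z(h) = h**2 + 2*h
m = -5 (m = -5 - 2*(2 - 2)*1 = -5 - 2*0*1 = -5 + 0*1 = -5 + 0 = -5)
(31 - 1*(-33))*m = (31 - 1*(-33))*(-5) = (31 + 33)*(-5) = 64*(-5) = -320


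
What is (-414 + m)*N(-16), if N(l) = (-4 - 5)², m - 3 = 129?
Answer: -22842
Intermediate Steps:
m = 132 (m = 3 + 129 = 132)
N(l) = 81 (N(l) = (-9)² = 81)
(-414 + m)*N(-16) = (-414 + 132)*81 = -282*81 = -22842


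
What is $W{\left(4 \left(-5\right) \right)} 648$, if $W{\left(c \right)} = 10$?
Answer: $6480$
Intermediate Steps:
$W{\left(4 \left(-5\right) \right)} 648 = 10 \cdot 648 = 6480$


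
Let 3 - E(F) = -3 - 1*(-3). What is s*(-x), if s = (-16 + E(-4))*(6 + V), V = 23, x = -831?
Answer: -313287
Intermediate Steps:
E(F) = 3 (E(F) = 3 - (-3 - 1*(-3)) = 3 - (-3 + 3) = 3 - 1*0 = 3 + 0 = 3)
s = -377 (s = (-16 + 3)*(6 + 23) = -13*29 = -377)
s*(-x) = -(-377)*(-831) = -377*831 = -313287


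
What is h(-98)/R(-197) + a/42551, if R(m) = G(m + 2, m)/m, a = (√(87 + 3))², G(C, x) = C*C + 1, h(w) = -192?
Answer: 806435682/809022163 ≈ 0.99680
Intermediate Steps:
G(C, x) = 1 + C² (G(C, x) = C² + 1 = 1 + C²)
a = 90 (a = (√90)² = (3*√10)² = 90)
R(m) = (1 + (2 + m)²)/m (R(m) = (1 + (m + 2)²)/m = (1 + (2 + m)²)/m)
h(-98)/R(-197) + a/42551 = -192*(-197/(1 + (2 - 197)²)) + 90/42551 = -192*(-197/(1 + (-195)²)) + 90*(1/42551) = -192*(-197/(1 + 38025)) + 90/42551 = -192/((-1/197*38026)) + 90/42551 = -192/(-38026/197) + 90/42551 = -192*(-197/38026) + 90/42551 = 18912/19013 + 90/42551 = 806435682/809022163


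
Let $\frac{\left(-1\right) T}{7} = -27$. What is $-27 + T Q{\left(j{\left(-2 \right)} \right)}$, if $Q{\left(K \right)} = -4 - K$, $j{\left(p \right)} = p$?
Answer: $-405$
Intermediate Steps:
$T = 189$ ($T = \left(-7\right) \left(-27\right) = 189$)
$-27 + T Q{\left(j{\left(-2 \right)} \right)} = -27 + 189 \left(-4 - -2\right) = -27 + 189 \left(-4 + 2\right) = -27 + 189 \left(-2\right) = -27 - 378 = -405$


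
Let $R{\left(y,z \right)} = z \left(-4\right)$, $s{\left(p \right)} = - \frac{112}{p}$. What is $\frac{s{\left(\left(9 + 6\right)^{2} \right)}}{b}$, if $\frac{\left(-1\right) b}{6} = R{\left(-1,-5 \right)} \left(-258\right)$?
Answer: $- \frac{7}{435375} \approx -1.6078 \cdot 10^{-5}$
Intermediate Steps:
$R{\left(y,z \right)} = - 4 z$
$b = 30960$ ($b = - 6 \left(-4\right) \left(-5\right) \left(-258\right) = - 6 \cdot 20 \left(-258\right) = \left(-6\right) \left(-5160\right) = 30960$)
$\frac{s{\left(\left(9 + 6\right)^{2} \right)}}{b} = \frac{\left(-112\right) \frac{1}{\left(9 + 6\right)^{2}}}{30960} = - \frac{112}{15^{2}} \cdot \frac{1}{30960} = - \frac{112}{225} \cdot \frac{1}{30960} = \left(-112\right) \frac{1}{225} \cdot \frac{1}{30960} = \left(- \frac{112}{225}\right) \frac{1}{30960} = - \frac{7}{435375}$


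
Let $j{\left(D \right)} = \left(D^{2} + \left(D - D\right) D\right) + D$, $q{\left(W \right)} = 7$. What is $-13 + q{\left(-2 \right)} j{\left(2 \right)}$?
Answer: $29$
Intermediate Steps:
$j{\left(D \right)} = D + D^{2}$ ($j{\left(D \right)} = \left(D^{2} + 0 D\right) + D = \left(D^{2} + 0\right) + D = D^{2} + D = D + D^{2}$)
$-13 + q{\left(-2 \right)} j{\left(2 \right)} = -13 + 7 \cdot 2 \left(1 + 2\right) = -13 + 7 \cdot 2 \cdot 3 = -13 + 7 \cdot 6 = -13 + 42 = 29$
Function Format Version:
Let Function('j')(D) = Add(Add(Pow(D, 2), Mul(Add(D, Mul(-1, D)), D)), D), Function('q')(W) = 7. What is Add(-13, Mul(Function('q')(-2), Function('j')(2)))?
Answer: 29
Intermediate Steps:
Function('j')(D) = Add(D, Pow(D, 2)) (Function('j')(D) = Add(Add(Pow(D, 2), Mul(0, D)), D) = Add(Add(Pow(D, 2), 0), D) = Add(Pow(D, 2), D) = Add(D, Pow(D, 2)))
Add(-13, Mul(Function('q')(-2), Function('j')(2))) = Add(-13, Mul(7, Mul(2, Add(1, 2)))) = Add(-13, Mul(7, Mul(2, 3))) = Add(-13, Mul(7, 6)) = Add(-13, 42) = 29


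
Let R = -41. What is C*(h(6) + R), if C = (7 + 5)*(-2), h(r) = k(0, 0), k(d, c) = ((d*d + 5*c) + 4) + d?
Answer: 888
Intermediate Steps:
k(d, c) = 4 + d + d**2 + 5*c (k(d, c) = ((d**2 + 5*c) + 4) + d = (4 + d**2 + 5*c) + d = 4 + d + d**2 + 5*c)
h(r) = 4 (h(r) = 4 + 0 + 0**2 + 5*0 = 4 + 0 + 0 + 0 = 4)
C = -24 (C = 12*(-2) = -24)
C*(h(6) + R) = -24*(4 - 41) = -24*(-37) = 888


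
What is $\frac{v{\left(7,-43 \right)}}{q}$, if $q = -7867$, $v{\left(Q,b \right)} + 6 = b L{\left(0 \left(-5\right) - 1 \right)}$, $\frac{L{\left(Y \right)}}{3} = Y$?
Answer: $- \frac{123}{7867} \approx -0.015635$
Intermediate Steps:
$L{\left(Y \right)} = 3 Y$
$v{\left(Q,b \right)} = -6 - 3 b$ ($v{\left(Q,b \right)} = -6 + b 3 \left(0 \left(-5\right) - 1\right) = -6 + b 3 \left(0 - 1\right) = -6 + b 3 \left(-1\right) = -6 + b \left(-3\right) = -6 - 3 b$)
$\frac{v{\left(7,-43 \right)}}{q} = \frac{-6 - -129}{-7867} = \left(-6 + 129\right) \left(- \frac{1}{7867}\right) = 123 \left(- \frac{1}{7867}\right) = - \frac{123}{7867}$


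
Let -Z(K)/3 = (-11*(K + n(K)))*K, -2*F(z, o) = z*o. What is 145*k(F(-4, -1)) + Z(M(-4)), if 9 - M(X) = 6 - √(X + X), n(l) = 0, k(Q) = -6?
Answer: -837 + 396*I*√2 ≈ -837.0 + 560.03*I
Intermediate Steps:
F(z, o) = -o*z/2 (F(z, o) = -z*o/2 = -o*z/2)
M(X) = 3 + √2*√X (M(X) = 9 - (6 - √(X + X)) = 9 - (6 - √(2*X)) = 9 - (6 - √2*√X) = 9 + (-6 + √2*√X) = 3 + √2*√X)
Z(K) = 33*K² (Z(K) = -3*(-11*(K + 0))*K = -3*(-11*K)*K = -(-33)*K² = 33*K²)
145*k(F(-4, -1)) + Z(M(-4)) = 145*(-6) + 33*(3 + √2*√(-4))² = -870 + 33*(3 + √2*(2*I))² = -870 + 33*(3 + 2*I*√2)²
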